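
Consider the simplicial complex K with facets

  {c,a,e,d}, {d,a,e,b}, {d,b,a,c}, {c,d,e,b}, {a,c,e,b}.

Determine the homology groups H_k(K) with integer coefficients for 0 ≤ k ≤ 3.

H_0 ≅ Z,  H_1 = 0,  H_2 = 0,  H_3 ≅ Z.

K has 5 vertices, 10 edges, 10 triangles, 5 3-simplices.
rank ∂_0 = 0, rank ∂_1 = 4 ⇒ b_0 = 5 − 0 − 4 = 1; all invariant factors of ∂_1 are 1 so no torsion. So H_0 ≅ Z.
rank ∂_1 = 4, rank ∂_2 = 6 ⇒ b_1 = 10 − 4 − 6 = 0; all invariant factors of ∂_2 are 1 so no torsion. So H_1 ≅ 0.
rank ∂_2 = 6, rank ∂_3 = 4 ⇒ b_2 = 10 − 6 − 4 = 0; all invariant factors of ∂_3 are 1 so no torsion. So H_2 ≅ 0.
rank ∂_3 = 4, rank ∂_4 = 0 ⇒ b_3 = 5 − 4 − 0 = 1. So H_3 ≅ Z.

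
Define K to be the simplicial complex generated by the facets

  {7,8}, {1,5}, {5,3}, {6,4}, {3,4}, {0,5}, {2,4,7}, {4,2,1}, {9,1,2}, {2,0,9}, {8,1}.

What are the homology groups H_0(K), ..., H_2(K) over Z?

H_0 ≅ Z,  H_1 ≅ Z^3,  H_2 = 0.

We work with the vertex ordering 0 < 1 < 2 < 3 < 4 < 5 < 6 < 7 < 8 < 9. The simplices of K, each written with vertices in increasing order, are:

  0-simplices (10): [0], [1], [2], [3], [4], [5], [6], [7], [8], [9]
  1-simplices (16): [0,2], [0,5], [0,9], [1,2], [1,4], [1,5], [1,8], [1,9], [2,4], [2,7], [2,9], [3,4], [3,5], [4,6], [4,7], [7,8]
  2-simplices (4): [0,2,9], [1,2,4], [1,2,9], [2,4,7]

Hence C_0 ≅ Z^10, C_1 ≅ Z^16, C_2 ≅ Z^4.

The boundary map ∂_1: C_1 → C_0 sends each edge [p,q] (with p < q) to q − p. For instance
  ∂[2,7] = [7] − [2].
As a 10×16 matrix over Z this has rank 9, with invariant factors (1,1,1,1,1,1,1,1,1).

Boundary ∂_2: C_2 → C_1 sends each 2-simplex [p,q,r] to [q,r] − [p,r] + [p,q]. For instance
  ∂[1,2,9] = [2,9] − [1,9] + [1,2],
  ∂[0,2,9] = [2,9] − [0,9] + [0,2].
The resulting 16×4 matrix has rank 4, and its Smith normal form has invariant factors (1,1,1,1).

Computing H_k = (kernel of ∂_k) / (image of ∂_{k+1}):

  H_0: rank C_0 − rank ∂_1 = 10 − 9 = 1, and the invariant factors of ∂_1 are all 1, so H_0 = Z.
  H_1: rank ker ∂_1 − rank ∂_2 = (16 − 9) − 4 = 3, and the invariant factors of ∂_2 are all 1, so H_1 = Z^3.
  H_2: rank ker ∂_2 − rank ∂_3 = (4 − 4) − 0 = 0, and there is no ∂_3, so H_2 = 0.

As a check, the Euler characteristic is 10 − 16 + 4 = -2, which agrees with 1 − 3 + 0 = -2.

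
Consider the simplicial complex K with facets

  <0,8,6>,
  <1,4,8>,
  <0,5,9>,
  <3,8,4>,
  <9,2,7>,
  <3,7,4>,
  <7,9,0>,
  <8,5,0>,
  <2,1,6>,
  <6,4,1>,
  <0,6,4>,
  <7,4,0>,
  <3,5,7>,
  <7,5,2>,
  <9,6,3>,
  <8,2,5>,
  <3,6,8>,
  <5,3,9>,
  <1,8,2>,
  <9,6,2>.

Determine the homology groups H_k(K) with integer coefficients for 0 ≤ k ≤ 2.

H_0 ≅ Z,  H_1 ≅ Z × Z/2,  H_2 = 0.

We work with the vertex ordering 0 < 1 < 2 < 3 < 4 < 5 < 6 < 7 < 8 < 9. The simplices of K, each written with vertices in increasing order, are:

  0-simplices (10): [0], [1], [2], [3], [4], [5], [6], [7], [8], [9]
  1-simplices (30): (30 of them)
  2-simplices (20): (20 of them)

Hence C_0 ≅ Z^10, C_1 ≅ Z^30, C_2 ≅ Z^20.

∂_1: C_1 → C_0 sends each edge [p,q] (with p < q) to q − p.
As a 10×30 matrix over Z this has rank 9, with invariant factors (1,1,1,1,1,1,1,1,1).

Boundary ∂_2: C_2 → C_1 sends each 2-simplex [p,q,r] to [q,r] − [p,r] + [p,q]. For instance
  ∂[3,4,8] = [4,8] − [3,8] + [3,4],
  ∂[3,6,8] = [6,8] − [3,8] + [3,6].
The resulting 30×20 matrix has rank 20, and its Smith normal form has invariant factors (1,1,1,1,1,1,1,1,1,1,1,1,1,1,1,1,1,1,1,2).

From H_k ≅ ker(∂_k) / im(∂_{k+1}) we obtain:

  H_0: rank C_0 − rank ∂_1 = 10 − 9 = 1, and the invariant factors of ∂_1 are all 1, so H_0 ≅ Z.
  H_1: rank ker ∂_1 − rank ∂_2 = (30 − 9) − 20 = 1, and ∂_2 has invariant factor 2 > 1, so H_1 ≅ Z × Z/2.
  H_2: rank ker ∂_2 − rank ∂_3 = (20 − 20) − 0 = 0, and there is no ∂_3, so H_2 ≅ 0.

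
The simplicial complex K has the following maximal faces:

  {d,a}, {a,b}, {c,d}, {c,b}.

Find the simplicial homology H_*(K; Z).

H_0 ≅ Z,  H_1 ≅ Z.

Order the vertices as a < b < c < d. Listing each simplex with vertices in this order, K has dimension 1 with simplices:

  0-simplices (4): a, b, c, d
  1-simplices (4): ab, ad, bc, cd

so the chain groups are C_0 ≅ Z^4, C_1 ≅ Z^4.

∂_1: C_1 → C_0 is given by ∂[p,q] = [q] − [p]. For instance
  ∂bc = c − b.
As a 4×4 matrix over Z this has rank 3, with invariant factors (1,1,1).

Now H_k = ker ∂_k / im ∂_{k+1}, so:

  H_0: rank C_0 − rank ∂_1 = 4 − 3 = 1, and the invariant factors of ∂_1 are all 1, so H_0 ≅ Z.
  H_1: rank ker ∂_1 − rank ∂_2 = (4 − 3) − 0 = 1, and there is no ∂_2, so H_1 ≅ Z.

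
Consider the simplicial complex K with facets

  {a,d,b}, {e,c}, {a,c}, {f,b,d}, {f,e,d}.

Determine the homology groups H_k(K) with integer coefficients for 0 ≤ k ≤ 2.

We work with the vertex ordering a < b < c < d < e < f. The simplices of K, each written with vertices in increasing order, are:

  0-simplices (6): a, b, c, d, e, f
  1-simplices (9): ab, ac, ad, bd, bf, ce, de, df, ef
  2-simplices (3): abd, bdf, def

giving chain groups C_0 ≅ Z^6, C_1 ≅ Z^9, C_2 ≅ Z^3.

The boundary map ∂_1: C_1 → C_0 sends each edge [p,q] (with p < q) to q − p.
The resulting 6×9 matrix has rank 5, and its Smith normal form has invariant factors (1,1,1,1,1).

∂_2: C_2 → C_1 sends each 2-simplex [p,q,r] to [q,r] − [p,r] + [p,q]. For instance
  ∂bdf = df − bf + bd,
  ∂def = ef − df + de.
As a 9×3 matrix over Z this has rank 3, with invariant factors (1,1,1).

Reading off H_k = ker ∂_k / im ∂_{k+1}:

  H_0: rank C_0 − rank ∂_1 = 6 − 5 = 1, and the invariant factors of ∂_1 are all 1, so H_0 = Z.
  H_1: rank ker ∂_1 − rank ∂_2 = (9 − 5) − 3 = 1, and the invariant factors of ∂_2 are all 1, so H_1 = Z.
  H_2: rank ker ∂_2 − rank ∂_3 = (3 − 3) − 0 = 0, and there is no ∂_3, so H_2 = 0.

As a check, the Euler characteristic is 6 − 9 + 3 = 0, which agrees with 1 − 1 + 0 = 0.

H_0 ≅ Z,  H_1 ≅ Z,  H_2 = 0.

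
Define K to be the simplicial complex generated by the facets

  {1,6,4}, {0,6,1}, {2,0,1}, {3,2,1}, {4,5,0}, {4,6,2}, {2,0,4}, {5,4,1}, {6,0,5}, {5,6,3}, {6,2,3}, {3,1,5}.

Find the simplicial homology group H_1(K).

We work with the vertex ordering 0 < 1 < 2 < 3 < 4 < 5 < 6. The simplices of K, each written with vertices in increasing order, are:

  0-simplices (7): [0], [1], [2], [3], [4], [5], [6]
  1-simplices (18): [0,1], [0,2], [0,4], [0,5], [0,6], [1,2], [1,3], [1,4], [1,5], [1,6], [2,3], [2,4], [2,6], [3,5], [3,6], [4,5], [4,6], [5,6]
  2-simplices (12): [0,1,2], [0,1,6], [0,2,4], [0,4,5], [0,5,6], [1,2,3], [1,3,5], [1,4,5], [1,4,6], [2,3,6], [2,4,6], [3,5,6]

Hence C_0 ≅ Z^7, C_1 ≅ Z^18, C_2 ≅ Z^12.

Boundary ∂_1: C_1 → C_0 maps an edge to its endpoints' difference, ∂[p,q] = q − p. For instance
  ∂[1,2] = [2] − [1].
This gives a 7×18 integer matrix of rank 6; reducing to Smith normal form yields diagonal entries (1,1,1,1,1,1).

∂_2: C_2 → C_1 sends each 2-simplex [p,q,r] to [q,r] − [p,r] + [p,q]. For instance
  ∂[2,3,6] = [3,6] − [2,6] + [2,3],
  ∂[1,2,3] = [2,3] − [1,3] + [1,2].
As a 18×12 matrix over Z this has rank 12, with invariant factors (1,1,1,1,1,1,1,1,1,1,1,2).

From H_k ≅ ker(∂_k) / im(∂_{k+1}) we obtain:

  H_1: rank ker ∂_1 − rank ∂_2 = (18 − 6) − 12 = 0, and ∂_2 has invariant factor 2 > 1, so H_1 ≅ Z/2.

H_1 = Z/2.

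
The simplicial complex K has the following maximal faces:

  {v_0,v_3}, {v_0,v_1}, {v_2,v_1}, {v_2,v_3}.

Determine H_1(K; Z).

Take the total order v_0 < v_1 < v_2 < v_3 on the vertex set. Then K (dimension 1) consists of the simplices:

  0-simplices (4): [v_0], [v_1], [v_2], [v_3]
  1-simplices (4): [v_0,v_1], [v_0,v_3], [v_1,v_2], [v_2,v_3]

giving chain groups C_0 ≅ Z^4, C_1 ≅ Z^4.

∂_1: C_1 → C_0 maps an edge to its endpoints' difference, ∂[p,q] = q − p. For instance
  ∂[v_0,v_1] = [v_1] − [v_0].
This gives a 4×4 integer matrix of rank 3; reducing to Smith normal form yields diagonal entries (1,1,1).

Now H_k = ker ∂_k / im ∂_{k+1}, so:

  H_1: rank ker ∂_1 − rank ∂_2 = (4 − 3) − 0 = 1, and there is no ∂_2, so H_1 = Z.

(K is a triangulation of the circle S^1.)

H_1 = Z.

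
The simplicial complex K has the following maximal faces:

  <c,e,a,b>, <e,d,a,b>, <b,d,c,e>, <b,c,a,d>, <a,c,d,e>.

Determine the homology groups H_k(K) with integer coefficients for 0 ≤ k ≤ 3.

H_0 = Z,  H_1 = 0,  H_2 = 0,  H_3 = Z.

Order the vertices as a < b < c < d < e. Listing each simplex with vertices in this order, K has dimension 3 with simplices:

  0-simplices (5): a, b, c, d, e
  1-simplices (10): ab, ac, ad, ae, bc, bd, be, cd, ce, de
  2-simplices (10): abc, abd, abe, acd, ace, ade, bcd, bce, bde, cde
  3-simplices (5): abcd, abce, abde, acde, bcde

Hence C_0 ≅ Z^5, C_1 ≅ Z^10, C_2 ≅ Z^10, C_3 ≅ Z^5.

∂_1: C_1 → C_0 sends each edge [p,q] (with p < q) to q − p.
The resulting 5×10 matrix has rank 4, and its Smith normal form has invariant factors (1,1,1,1).

The boundary map ∂_2: C_2 → C_1 sends each 2-simplex [p,q,r] to [q,r] − [p,r] + [p,q]. For instance
  ∂abc = bc − ac + ab,
  ∂bde = de − be + bd.
The 10×10 boundary matrix has rank 6 and Smith normal form diag(1,1,1,1,1,1).

Boundary ∂_3: C_3 → C_2 sends each 3-simplex σ to the alternating sum Σ_i (−1)^i (σ with its i-th vertex removed). For instance
  ∂bcde = cde − bde + bce − bcd,
  ∂abcd = bcd − acd + abd − abc.
This gives a 10×5 integer matrix of rank 4; reducing to Smith normal form yields diagonal entries (1,1,1,1).

Computing H_k = (kernel of ∂_k) / (image of ∂_{k+1}):

  H_0: rank C_0 − rank ∂_1 = 5 − 4 = 1, and the invariant factors of ∂_1 are all 1, so H_0 ≅ Z.
  H_1: rank ker ∂_1 − rank ∂_2 = (10 − 4) − 6 = 0, and the invariant factors of ∂_2 are all 1, so H_1 ≅ 0.
  H_2: rank ker ∂_2 − rank ∂_3 = (10 − 6) − 4 = 0, and the invariant factors of ∂_3 are all 1, so H_2 ≅ 0.
  H_3: rank ker ∂_3 − rank ∂_4 = (5 − 4) − 0 = 1, and there is no ∂_4, so H_3 ≅ Z.

(K is a triangulation of the 3-sphere S^3.)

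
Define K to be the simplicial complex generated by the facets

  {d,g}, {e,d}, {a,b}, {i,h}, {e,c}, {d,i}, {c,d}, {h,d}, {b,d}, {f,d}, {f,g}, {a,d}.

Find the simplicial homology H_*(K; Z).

Take the total order a < b < c < d < e < f < g < h < i on the vertex set. Then K (dimension 1) consists of the simplices:

  0-simplices (9): a, b, c, d, e, f, g, h, i
  1-simplices (12): ab, ad, bd, cd, ce, de, df, dg, dh, di, fg, hi

giving chain groups C_0 ≅ Z^9, C_1 ≅ Z^12.

Boundary ∂_1: C_1 → C_0 is given by ∂[p,q] = [q] − [p].
The 9×12 boundary matrix has rank 8 and Smith normal form diag(1,1,1,1,1,1,1,1).

From H_k ≅ ker(∂_k) / im(∂_{k+1}) we obtain:

  H_0: rank C_0 − rank ∂_1 = 9 − 8 = 1, and the invariant factors of ∂_1 are all 1, so H_0 ≅ Z.
  H_1: rank ker ∂_1 − rank ∂_2 = (12 − 8) − 0 = 4, and there is no ∂_2, so H_1 ≅ Z^4.

(K is a triangulation of a wedge of 4 circles.)

H_0 ≅ Z,  H_1 ≅ Z^4.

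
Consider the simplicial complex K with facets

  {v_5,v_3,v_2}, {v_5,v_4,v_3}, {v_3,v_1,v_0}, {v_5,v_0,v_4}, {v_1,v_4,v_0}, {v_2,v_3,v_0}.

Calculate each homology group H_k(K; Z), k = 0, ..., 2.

Take the total order v_0 < v_1 < v_2 < v_3 < v_4 < v_5 on the vertex set. Then K (dimension 2) consists of the simplices:

  0-simplices (6): [v_0], [v_1], [v_2], [v_3], [v_4], [v_5]
  1-simplices (12): [v_0,v_1], [v_0,v_2], [v_0,v_3], [v_0,v_4], [v_0,v_5], [v_1,v_3], [v_1,v_4], [v_2,v_3], [v_2,v_5], [v_3,v_4], [v_3,v_5], [v_4,v_5]
  2-simplices (6): [v_0,v_1,v_3], [v_0,v_1,v_4], [v_0,v_2,v_3], [v_0,v_4,v_5], [v_2,v_3,v_5], [v_3,v_4,v_5]

giving chain groups C_0 ≅ Z^6, C_1 ≅ Z^12, C_2 ≅ Z^6.

∂_1: C_1 → C_0 sends each edge [p,q] (with p < q) to q − p. For instance
  ∂[v_0,v_3] = [v_3] − [v_0].
The resulting 6×12 matrix has rank 5, and its Smith normal form has invariant factors (1,1,1,1,1).

The boundary map ∂_2: C_2 → C_1 sends each 2-simplex [p,q,r] to [q,r] − [p,r] + [p,q]. For instance
  ∂[v_0,v_1,v_3] = [v_1,v_3] − [v_0,v_3] + [v_0,v_1],
  ∂[v_0,v_1,v_4] = [v_1,v_4] − [v_0,v_4] + [v_0,v_1].
This gives a 12×6 integer matrix of rank 6; reducing to Smith normal form yields diagonal entries (1,1,1,1,1,1).

Now H_k = ker ∂_k / im ∂_{k+1}, so:

  H_0: rank C_0 − rank ∂_1 = 6 − 5 = 1, and the invariant factors of ∂_1 are all 1, so H_0 = Z.
  H_1: rank ker ∂_1 − rank ∂_2 = (12 − 5) − 6 = 1, and the invariant factors of ∂_2 are all 1, so H_1 = Z.
  H_2: rank ker ∂_2 − rank ∂_3 = (6 − 6) − 0 = 0, and there is no ∂_3, so H_2 = 0.

H_0 ≅ Z,  H_1 ≅ Z,  H_2 = 0.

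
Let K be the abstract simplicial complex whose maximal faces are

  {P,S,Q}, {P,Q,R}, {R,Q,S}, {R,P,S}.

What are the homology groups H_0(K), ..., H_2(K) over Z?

We work with the vertex ordering P < Q < R < S. The simplices of K, each written with vertices in increasing order, are:

  0-simplices (4): P, Q, R, S
  1-simplices (6): PQ, PR, PS, QR, QS, RS
  2-simplices (4): PQR, PQS, PRS, QRS

Hence C_0 ≅ Z^4, C_1 ≅ Z^6, C_2 ≅ Z^4.

Boundary ∂_1: C_1 → C_0 sends each edge [p,q] (with p < q) to q − p. For instance
  ∂RS = S − R.
The resulting 4×6 matrix has rank 3, and its Smith normal form has invariant factors (1,1,1).

The boundary map ∂_2: C_2 → C_1 acts by ∂[p,q,r] = [q,r] − [p,r] + [p,q]. For instance
  ∂PQS = QS − PS + PQ,
  ∂PQR = QR − PR + PQ.
The 6×4 boundary matrix has rank 3 and Smith normal form diag(1,1,1).

Computing H_k = (kernel of ∂_k) / (image of ∂_{k+1}):

  H_0: rank C_0 − rank ∂_1 = 4 − 3 = 1, and the invariant factors of ∂_1 are all 1, so H_0 ≅ Z.
  H_1: rank ker ∂_1 − rank ∂_2 = (6 − 3) − 3 = 0, and the invariant factors of ∂_2 are all 1, so H_1 ≅ 0.
  H_2: rank ker ∂_2 − rank ∂_3 = (4 − 3) − 0 = 1, and there is no ∂_3, so H_2 ≅ Z.

As a check, the Euler characteristic is 4 − 6 + 4 = 2, which agrees with 1 − 0 + 1 = 2.

H_0 ≅ Z,  H_1 = 0,  H_2 ≅ Z.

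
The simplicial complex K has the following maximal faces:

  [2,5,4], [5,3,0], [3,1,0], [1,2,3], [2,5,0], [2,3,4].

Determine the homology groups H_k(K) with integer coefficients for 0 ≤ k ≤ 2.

H_0 = Z,  H_1 = Z,  H_2 = 0.

Fix the vertex order 0 < 1 < 2 < 3 < 4 < 5 and write every simplex with vertices in increasing order. Then dim K = 2 and the simplices of K are:

  0-simplices (6): [0], [1], [2], [3], [4], [5]
  1-simplices (12): [0,1], [0,2], [0,3], [0,5], [1,2], [1,3], [2,3], [2,4], [2,5], [3,4], [3,5], [4,5]
  2-simplices (6): [0,1,3], [0,2,5], [0,3,5], [1,2,3], [2,3,4], [2,4,5]

so the chain groups are C_0 ≅ Z^6, C_1 ≅ Z^12, C_2 ≅ Z^6.

The boundary map ∂_1: C_1 → C_0 maps an edge to its endpoints' difference, ∂[p,q] = q − p.
The resulting 6×12 matrix has rank 5, and its Smith normal form has invariant factors (1,1,1,1,1).

∂_2: C_2 → C_1 acts by ∂[p,q,r] = [q,r] − [p,r] + [p,q]. For instance
  ∂[0,3,5] = [3,5] − [0,5] + [0,3],
  ∂[2,3,4] = [3,4] − [2,4] + [2,3].
The resulting 12×6 matrix has rank 6, and its Smith normal form has invariant factors (1,1,1,1,1,1).

Reading off H_k = ker ∂_k / im ∂_{k+1}:

  H_0: rank C_0 − rank ∂_1 = 6 − 5 = 1, and the invariant factors of ∂_1 are all 1, so H_0 = Z.
  H_1: rank ker ∂_1 − rank ∂_2 = (12 − 5) − 6 = 1, and the invariant factors of ∂_2 are all 1, so H_1 = Z.
  H_2: rank ker ∂_2 − rank ∂_3 = (6 − 6) − 0 = 0, and there is no ∂_3, so H_2 = 0.

(K is a triangulation of the cylinder S^1 x I.)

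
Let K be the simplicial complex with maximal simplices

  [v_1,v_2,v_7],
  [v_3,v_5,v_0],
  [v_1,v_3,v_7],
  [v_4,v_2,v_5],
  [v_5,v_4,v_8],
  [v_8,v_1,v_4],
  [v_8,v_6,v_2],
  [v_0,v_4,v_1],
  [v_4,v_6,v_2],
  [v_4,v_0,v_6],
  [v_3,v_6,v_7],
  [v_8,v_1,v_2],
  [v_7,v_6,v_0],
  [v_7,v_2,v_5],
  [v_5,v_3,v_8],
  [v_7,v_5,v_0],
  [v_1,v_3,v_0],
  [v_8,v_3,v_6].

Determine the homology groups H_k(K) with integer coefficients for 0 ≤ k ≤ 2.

We work with the vertex ordering v_0 < v_1 < v_2 < v_3 < v_4 < v_5 < v_6 < v_7 < v_8. The simplices of K, each written with vertices in increasing order, are:

  0-simplices (9): [v_0], [v_1], [v_2], [v_3], [v_4], [v_5], [v_6], [v_7], [v_8]
  1-simplices (27): (27 of them)
  2-simplices (18): (18 of them)

giving chain groups C_0 ≅ Z^9, C_1 ≅ Z^27, C_2 ≅ Z^18.

The boundary map ∂_1: C_1 → C_0 is given by ∂[p,q] = [q] − [p]. For instance
  ∂[v_2,v_8] = [v_8] − [v_2].
The 9×27 boundary matrix has rank 8 and Smith normal form diag(1,1,1,1,1,1,1,1).

Boundary ∂_2: C_2 → C_1 maps a triangle to the signed sum of its edges. For instance
  ∂[v_0,v_1,v_4] = [v_1,v_4] − [v_0,v_4] + [v_0,v_1],
  ∂[v_0,v_3,v_5] = [v_3,v_5] − [v_0,v_5] + [v_0,v_3].
The resulting 27×18 matrix has rank 18, and its Smith normal form has invariant factors (1,1,1,1,1,1,1,1,1,1,1,1,1,1,1,1,1,2).

Reading off H_k = ker ∂_k / im ∂_{k+1}:

  H_0: rank C_0 − rank ∂_1 = 9 − 8 = 1, and the invariant factors of ∂_1 are all 1, so H_0 ≅ Z.
  H_1: rank ker ∂_1 − rank ∂_2 = (27 − 8) − 18 = 1, and ∂_2 has invariant factor 2 > 1, so H_1 ≅ Z ⊕ Z/2.
  H_2: rank ker ∂_2 − rank ∂_3 = (18 − 18) − 0 = 0, and there is no ∂_3, so H_2 ≅ 0.

H_0 = Z,  H_1 = Z ⊕ Z/2,  H_2 = 0.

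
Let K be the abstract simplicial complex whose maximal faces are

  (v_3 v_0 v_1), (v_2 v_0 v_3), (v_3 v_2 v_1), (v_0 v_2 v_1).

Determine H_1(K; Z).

H_1 ≅ 0.

Order the vertices as v_0 < v_1 < v_2 < v_3. Listing each simplex with vertices in this order, K has dimension 2 with simplices:

  0-simplices (4): [v_0], [v_1], [v_2], [v_3]
  1-simplices (6): [v_0,v_1], [v_0,v_2], [v_0,v_3], [v_1,v_2], [v_1,v_3], [v_2,v_3]
  2-simplices (4): [v_0,v_1,v_2], [v_0,v_1,v_3], [v_0,v_2,v_3], [v_1,v_2,v_3]

giving chain groups C_0 ≅ Z^4, C_1 ≅ Z^6, C_2 ≅ Z^4.

The boundary map ∂_1: C_1 → C_0 is given by ∂[p,q] = [q] − [p].
This gives a 4×6 integer matrix of rank 3; reducing to Smith normal form yields diagonal entries (1,1,1).

∂_2: C_2 → C_1 maps a triangle to the signed sum of its edges. For instance
  ∂[v_0,v_1,v_2] = [v_1,v_2] − [v_0,v_2] + [v_0,v_1],
  ∂[v_1,v_2,v_3] = [v_2,v_3] − [v_1,v_3] + [v_1,v_2].
As a 6×4 matrix over Z this has rank 3, with invariant factors (1,1,1).

Computing H_k = (kernel of ∂_k) / (image of ∂_{k+1}):

  H_1: rank ker ∂_1 − rank ∂_2 = (6 − 3) − 3 = 0, and the invariant factors of ∂_2 are all 1, so H_1 = 0.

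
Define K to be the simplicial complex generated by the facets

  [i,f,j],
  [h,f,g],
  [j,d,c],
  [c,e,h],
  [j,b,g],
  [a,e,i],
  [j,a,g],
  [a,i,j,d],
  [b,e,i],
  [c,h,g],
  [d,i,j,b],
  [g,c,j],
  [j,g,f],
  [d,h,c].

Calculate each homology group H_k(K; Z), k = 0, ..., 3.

H_0 = Z,  H_1 = Z,  H_2 = 0,  H_3 = 0.

Order the vertices as a < b < c < d < e < f < g < h < i < j. Listing each simplex with vertices in this order, K has dimension 3 with simplices:

  0-simplices (10): a, b, c, d, e, f, g, h, i, j
  1-simplices (27): ad, ae, ag, ai, aj, bd, be, bg, bi, bj, cd, ce, cg, ch, cj, dh, di, dj, eh, ei, fg, fh, fi, fj, gh, gj, ij
  2-simplices (19): adi, adj, aei, agj, aij, bdi, bdj, bei, bgj, bij, cdh, cdj, ceh, cgh, cgj, dij, fgh, fgj, fij
  3-simplices (2): adij, bdij

so the chain groups are C_0 ≅ Z^10, C_1 ≅ Z^27, C_2 ≅ Z^19, C_3 ≅ Z^2.

∂_1: C_1 → C_0 maps an edge to its endpoints' difference, ∂[p,q] = q − p. For instance
  ∂bd = d − b.
As a 10×27 matrix over Z this has rank 9, with invariant factors (1,1,1,1,1,1,1,1,1).

∂_2: C_2 → C_1 maps a triangle to the signed sum of its edges. For instance
  ∂adj = dj − aj + ad,
  ∂fgj = gj − fj + fg.
The resulting 27×19 matrix has rank 17, and its Smith normal form has invariant factors (1,1,1,1,1,1,1,1,1,1,1,1,1,1,1,1,1).

∂_3: C_3 → C_2 sends each 3-simplex σ to the alternating sum Σ_i (−1)^i (σ with its i-th vertex removed). For instance
  ∂bdij = dij − bij + bdj − bdi,
  ∂adij = dij − aij + adj − adi.
This gives a 19×2 integer matrix of rank 2; reducing to Smith normal form yields diagonal entries (1,1).

Now H_k = ker ∂_k / im ∂_{k+1}, so:

  H_0: rank C_0 − rank ∂_1 = 10 − 9 = 1, and the invariant factors of ∂_1 are all 1, so H_0 ≅ Z.
  H_1: rank ker ∂_1 − rank ∂_2 = (27 − 9) − 17 = 1, and the invariant factors of ∂_2 are all 1, so H_1 ≅ Z.
  H_2: rank ker ∂_2 − rank ∂_3 = (19 − 17) − 2 = 0, and the invariant factors of ∂_3 are all 1, so H_2 ≅ 0.
  H_3: rank ker ∂_3 − rank ∂_4 = (2 − 2) − 0 = 0, and there is no ∂_4, so H_3 ≅ 0.

As a check, the Euler characteristic is 10 − 27 + 19 − 2 = 0, which agrees with 1 − 1 + 0 − 0 = 0.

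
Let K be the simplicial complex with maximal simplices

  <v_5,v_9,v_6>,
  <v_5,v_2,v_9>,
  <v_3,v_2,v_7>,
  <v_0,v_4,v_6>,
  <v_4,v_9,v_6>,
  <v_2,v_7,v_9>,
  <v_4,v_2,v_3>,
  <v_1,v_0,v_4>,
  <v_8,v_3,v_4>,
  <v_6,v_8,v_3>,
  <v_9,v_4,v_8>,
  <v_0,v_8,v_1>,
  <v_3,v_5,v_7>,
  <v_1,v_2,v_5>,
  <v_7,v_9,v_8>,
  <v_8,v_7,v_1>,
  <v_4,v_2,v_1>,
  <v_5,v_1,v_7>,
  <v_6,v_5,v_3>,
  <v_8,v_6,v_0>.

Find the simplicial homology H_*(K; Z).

Take the total order v_0 < v_1 < v_2 < v_3 < v_4 < v_5 < v_6 < v_7 < v_8 < v_9 on the vertex set. Then K (dimension 2) consists of the simplices:

  0-simplices (10): [v_0], [v_1], [v_2], [v_3], [v_4], [v_5], [v_6], [v_7], [v_8], [v_9]
  1-simplices (30): (30 of them)
  2-simplices (20): (20 of them)

giving chain groups C_0 ≅ Z^10, C_1 ≅ Z^30, C_2 ≅ Z^20.

∂_1: C_1 → C_0 maps an edge to its endpoints' difference, ∂[p,q] = q − p.
This gives a 10×30 integer matrix of rank 9; reducing to Smith normal form yields diagonal entries (1,1,1,1,1,1,1,1,1).

Boundary ∂_2: C_2 → C_1 acts by ∂[p,q,r] = [q,r] − [p,r] + [p,q]. For instance
  ∂[v_5,v_6,v_9] = [v_6,v_9] − [v_5,v_9] + [v_5,v_6],
  ∂[v_2,v_3,v_7] = [v_3,v_7] − [v_2,v_7] + [v_2,v_3].
The resulting 30×20 matrix has rank 20, and its Smith normal form has invariant factors (1,1,1,1,1,1,1,1,1,1,1,1,1,1,1,1,1,1,1,2).

Computing H_k = (kernel of ∂_k) / (image of ∂_{k+1}):

  H_0: rank C_0 − rank ∂_1 = 10 − 9 = 1, and the invariant factors of ∂_1 are all 1, so H_0 ≅ Z.
  H_1: rank ker ∂_1 − rank ∂_2 = (30 − 9) − 20 = 1, and ∂_2 has invariant factor 2 > 1, so H_1 ≅ Z × Z/2.
  H_2: rank ker ∂_2 − rank ∂_3 = (20 − 20) − 0 = 0, and there is no ∂_3, so H_2 ≅ 0.

(K is a triangulation of the Klein bottle.)

H_0 ≅ Z,  H_1 ≅ Z × Z/2,  H_2 = 0.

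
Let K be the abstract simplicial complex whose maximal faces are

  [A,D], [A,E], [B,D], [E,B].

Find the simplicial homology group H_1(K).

H_1 ≅ Z.

Order the vertices as A < B < D < E. Listing each simplex with vertices in this order, K has dimension 1 with simplices:

  0-simplices (4): A, B, D, E
  1-simplices (4): AD, AE, BD, BE

Hence C_0 ≅ Z^4, C_1 ≅ Z^4.

Boundary ∂_1: C_1 → C_0 sends each edge [p,q] (with p < q) to q − p.
The 4×4 boundary matrix has rank 3 and Smith normal form diag(1,1,1).

Computing H_k = (kernel of ∂_k) / (image of ∂_{k+1}):

  H_1: rank ker ∂_1 − rank ∂_2 = (4 − 3) − 0 = 1, and there is no ∂_2, so H_1 ≅ Z.

(K is a triangulation of the circle S^1.)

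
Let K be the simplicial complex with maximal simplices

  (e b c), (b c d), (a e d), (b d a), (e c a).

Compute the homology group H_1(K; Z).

K has 5 vertices, 10 edges, 5 triangles.
rank ∂_1 = 4, rank ∂_2 = 5 ⇒ b_1 = 10 − 4 − 5 = 1; all invariant factors of ∂_2 are 1 so no torsion. So H_1 ≅ Z.

H_1 ≅ Z.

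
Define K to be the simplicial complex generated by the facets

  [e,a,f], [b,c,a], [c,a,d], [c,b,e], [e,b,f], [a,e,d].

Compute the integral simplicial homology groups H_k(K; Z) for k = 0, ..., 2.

H_0 = Z,  H_1 = Z,  H_2 = 0.

We work with the vertex ordering a < b < c < d < e < f. The simplices of K, each written with vertices in increasing order, are:

  0-simplices (6): a, b, c, d, e, f
  1-simplices (12): ab, ac, ad, ae, af, bc, be, bf, cd, ce, de, ef
  2-simplices (6): abc, acd, ade, aef, bce, bef

giving chain groups C_0 ≅ Z^6, C_1 ≅ Z^12, C_2 ≅ Z^6.

The boundary map ∂_1: C_1 → C_0 maps an edge to its endpoints' difference, ∂[p,q] = q − p. For instance
  ∂af = f − a.
This gives a 6×12 integer matrix of rank 5; reducing to Smith normal form yields diagonal entries (1,1,1,1,1).

Boundary ∂_2: C_2 → C_1 acts by ∂[p,q,r] = [q,r] − [p,r] + [p,q]. For instance
  ∂aef = ef − af + ae,
  ∂abc = bc − ac + ab.
As a 12×6 matrix over Z this has rank 6, with invariant factors (1,1,1,1,1,1).

Reading off H_k = ker ∂_k / im ∂_{k+1}:

  H_0: rank C_0 − rank ∂_1 = 6 − 5 = 1, and the invariant factors of ∂_1 are all 1, so H_0 = Z.
  H_1: rank ker ∂_1 − rank ∂_2 = (12 − 5) − 6 = 1, and the invariant factors of ∂_2 are all 1, so H_1 = Z.
  H_2: rank ker ∂_2 − rank ∂_3 = (6 − 6) − 0 = 0, and there is no ∂_3, so H_2 = 0.

As a check, the Euler characteristic is 6 − 12 + 6 = 0, which agrees with 1 − 1 + 0 = 0.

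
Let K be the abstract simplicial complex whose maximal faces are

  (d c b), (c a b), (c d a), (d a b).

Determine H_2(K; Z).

H_2 ≅ Z.

We work with the vertex ordering a < b < c < d. The simplices of K, each written with vertices in increasing order, are:

  0-simplices (4): a, b, c, d
  1-simplices (6): ab, ac, ad, bc, bd, cd
  2-simplices (4): abc, abd, acd, bcd

giving chain groups C_0 ≅ Z^4, C_1 ≅ Z^6, C_2 ≅ Z^4.

∂_1: C_1 → C_0 maps an edge to its endpoints' difference, ∂[p,q] = q − p. For instance
  ∂cd = d − c.
The 4×6 boundary matrix has rank 3 and Smith normal form diag(1,1,1).

The boundary map ∂_2: C_2 → C_1 acts by ∂[p,q,r] = [q,r] − [p,r] + [p,q]. For instance
  ∂acd = cd − ad + ac,
  ∂abc = bc − ac + ab.
The resulting 6×4 matrix has rank 3, and its Smith normal form has invariant factors (1,1,1).

Computing H_k = (kernel of ∂_k) / (image of ∂_{k+1}):

  H_2: rank ker ∂_2 − rank ∂_3 = (4 − 3) − 0 = 1, and there is no ∂_3, so H_2 = Z.

(K is a triangulation of the 2-sphere S^2.)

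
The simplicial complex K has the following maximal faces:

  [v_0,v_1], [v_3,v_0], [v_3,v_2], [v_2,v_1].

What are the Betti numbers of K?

Fix the vertex order v_0 < v_1 < v_2 < v_3 and write every simplex with vertices in increasing order. Then dim K = 1 and the simplices of K are:

  0-simplices (4): [v_0], [v_1], [v_2], [v_3]
  1-simplices (4): [v_0,v_1], [v_0,v_3], [v_1,v_2], [v_2,v_3]

Hence C_0 ≅ Z^4, C_1 ≅ Z^4.

∂_1: C_1 → C_0 is given by ∂[p,q] = [q] − [p]. For instance
  ∂[v_0,v_3] = [v_3] − [v_0].
The 4×4 boundary matrix has rank 3 and Smith normal form diag(1,1,1).

From H_k ≅ ker(∂_k) / im(∂_{k+1}) we obtain:

  H_0: rank C_0 − rank ∂_1 = 4 − 3 = 1, and the invariant factors of ∂_1 are all 1, so H_0 = Z.
  H_1: rank ker ∂_1 − rank ∂_2 = (4 − 3) − 0 = 1, and there is no ∂_2, so H_1 = Z.

(K is a triangulation of the circle S^1.)

Hence the Betti numbers are b_0 = 1, b_1 = 1.

b_0 = 1, b_1 = 1.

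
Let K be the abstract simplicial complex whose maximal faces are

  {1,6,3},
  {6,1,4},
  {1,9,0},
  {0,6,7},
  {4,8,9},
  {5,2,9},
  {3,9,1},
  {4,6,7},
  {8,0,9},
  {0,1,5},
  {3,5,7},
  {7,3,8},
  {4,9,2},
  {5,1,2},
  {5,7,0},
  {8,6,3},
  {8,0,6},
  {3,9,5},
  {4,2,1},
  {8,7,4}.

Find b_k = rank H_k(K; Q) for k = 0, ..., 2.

b_0 = 1, b_1 = 1, b_2 = 0.

Fix the vertex order 0 < 1 < 2 < 3 < 4 < 5 < 6 < 7 < 8 < 9 and write every simplex with vertices in increasing order. Then dim K = 2 and the simplices of K are:

  0-simplices (10): [0], [1], [2], [3], [4], [5], [6], [7], [8], [9]
  1-simplices (30): (30 of them)
  2-simplices (20): (20 of them)

Hence C_0 ≅ Z^10, C_1 ≅ Z^30, C_2 ≅ Z^20.

Boundary ∂_1: C_1 → C_0 maps an edge to its endpoints' difference, ∂[p,q] = q − p.
This gives a 10×30 integer matrix of rank 9; reducing to Smith normal form yields diagonal entries (1,1,1,1,1,1,1,1,1).

The boundary map ∂_2: C_2 → C_1 sends each 2-simplex [p,q,r] to [q,r] − [p,r] + [p,q]. For instance
  ∂[0,1,5] = [1,5] − [0,5] + [0,1],
  ∂[3,6,8] = [6,8] − [3,8] + [3,6].
This gives a 30×20 integer matrix of rank 20; reducing to Smith normal form yields diagonal entries (1,1,1,1,1,1,1,1,1,1,1,1,1,1,1,1,1,1,1,2).

Now H_k = ker ∂_k / im ∂_{k+1}, so:

  H_0: rank C_0 − rank ∂_1 = 10 − 9 = 1, and the invariant factors of ∂_1 are all 1, so H_0 = Z.
  H_1: rank ker ∂_1 − rank ∂_2 = (30 − 9) − 20 = 1, and ∂_2 has invariant factor 2 > 1, so H_1 = Z × Z/2.
  H_2: rank ker ∂_2 − rank ∂_3 = (20 − 20) − 0 = 0, and there is no ∂_3, so H_2 = 0.

As a check, the Euler characteristic is 10 − 30 + 20 = 0, which agrees with 1 − 1 + 0 = 0.

Hence the Betti numbers are b_0 = 1, b_1 = 1, b_2 = 0.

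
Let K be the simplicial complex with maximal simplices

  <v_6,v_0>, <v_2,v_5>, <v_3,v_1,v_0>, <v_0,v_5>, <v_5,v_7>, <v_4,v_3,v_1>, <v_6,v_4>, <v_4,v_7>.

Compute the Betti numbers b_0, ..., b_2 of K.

b_0 = 1, b_1 = 2, b_2 = 0.

K has 8 vertices, 11 edges, 2 triangles.
rank ∂_0 = 0, rank ∂_1 = 7 ⇒ b_0 = 8 − 0 − 7 = 1; all invariant factors of ∂_1 are 1 so no torsion. So H_0 ≅ Z.
rank ∂_1 = 7, rank ∂_2 = 2 ⇒ b_1 = 11 − 7 − 2 = 2; all invariant factors of ∂_2 are 1 so no torsion. So H_1 ≅ Z^2.
rank ∂_2 = 2, rank ∂_3 = 0 ⇒ b_2 = 2 − 2 − 0 = 0. So H_2 ≅ 0.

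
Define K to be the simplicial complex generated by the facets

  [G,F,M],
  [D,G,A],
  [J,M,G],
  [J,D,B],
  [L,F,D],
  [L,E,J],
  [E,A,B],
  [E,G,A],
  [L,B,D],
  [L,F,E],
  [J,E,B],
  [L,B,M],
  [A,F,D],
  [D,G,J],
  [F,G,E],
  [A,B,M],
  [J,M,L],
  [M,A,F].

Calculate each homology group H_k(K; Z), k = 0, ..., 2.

Take the total order A < B < D < E < F < G < J < L < M on the vertex set. Then K (dimension 2) consists of the simplices:

  0-simplices (9): A, B, D, E, F, G, J, L, M
  1-simplices (27): AB, AD, AE, AF, AG, AM, BD, BE, BJ, BL, BM, DF, DG, DJ, DL, EF, EG, EJ, EL, FG, FL, FM, GJ, GM, JL, JM, LM
  2-simplices (18): ABE, ABM, ADF, ADG, AEG, AFM, BDJ, BDL, BEJ, BLM, DFL, DGJ, EFG, EFL, EJL, FGM, GJM, JLM

so the chain groups are C_0 ≅ Z^9, C_1 ≅ Z^27, C_2 ≅ Z^18.

The boundary map ∂_1: C_1 → C_0 is given by ∂[p,q] = [q] − [p].
The resulting 9×27 matrix has rank 8, and its Smith normal form has invariant factors (1,1,1,1,1,1,1,1).

∂_2: C_2 → C_1 acts by ∂[p,q,r] = [q,r] − [p,r] + [p,q]. For instance
  ∂AFM = FM − AM + AF,
  ∂ABE = BE − AE + AB.
As a 27×18 matrix over Z this has rank 18, with invariant factors (1,1,1,1,1,1,1,1,1,1,1,1,1,1,1,1,1,2).

From H_k ≅ ker(∂_k) / im(∂_{k+1}) we obtain:

  H_0: rank C_0 − rank ∂_1 = 9 − 8 = 1, and the invariant factors of ∂_1 are all 1, so H_0 ≅ Z.
  H_1: rank ker ∂_1 − rank ∂_2 = (27 − 8) − 18 = 1, and ∂_2 has invariant factor 2 > 1, so H_1 ≅ Z ⊕ Z/2Z.
  H_2: rank ker ∂_2 − rank ∂_3 = (18 − 18) − 0 = 0, and there is no ∂_3, so H_2 ≅ 0.

As a check, the Euler characteristic is 9 − 27 + 18 = 0, which agrees with 1 − 1 + 0 = 0.

H_0 ≅ Z,  H_1 ≅ Z ⊕ Z/2Z,  H_2 = 0.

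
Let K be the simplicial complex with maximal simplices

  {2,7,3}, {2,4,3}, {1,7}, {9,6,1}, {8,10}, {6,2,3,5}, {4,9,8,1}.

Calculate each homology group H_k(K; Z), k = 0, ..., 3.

Order the vertices as 1 < 2 < 3 < 4 < 5 < 6 < 7 < 8 < 9 < 10. Listing each simplex with vertices in this order, K has dimension 3 with simplices:

  0-simplices (10): [1], [2], [3], [4], [5], [6], [7], [8], [9], [10]
  1-simplices (20): [1,4], [1,6], [1,7], [1,8], [1,9], [2,3], [2,4], [2,5], [2,6], [2,7], [3,4], [3,5], [3,6], [3,7], [4,8], [4,9], [5,6], [6,9], [8,9], [8,10]
  2-simplices (11): [1,4,8], [1,4,9], [1,6,9], [1,8,9], [2,3,4], [2,3,5], [2,3,6], [2,3,7], [2,5,6], [3,5,6], [4,8,9]
  3-simplices (2): [1,4,8,9], [2,3,5,6]

Hence C_0 ≅ Z^10, C_1 ≅ Z^20, C_2 ≅ Z^11, C_3 ≅ Z^2.

The boundary map ∂_1: C_1 → C_0 maps an edge to its endpoints' difference, ∂[p,q] = q − p.
The resulting 10×20 matrix has rank 9, and its Smith normal form has invariant factors (1,1,1,1,1,1,1,1,1).

Boundary ∂_2: C_2 → C_1 maps a triangle to the signed sum of its edges. For instance
  ∂[1,4,8] = [4,8] − [1,8] + [1,4],
  ∂[4,8,9] = [8,9] − [4,9] + [4,8].
This gives a 20×11 integer matrix of rank 9; reducing to Smith normal form yields diagonal entries (1,1,1,1,1,1,1,1,1).

Boundary ∂_3: C_3 → C_2 sends each 3-simplex σ to the alternating sum Σ_i (−1)^i (σ with its i-th vertex removed). For instance
  ∂[2,3,5,6] = [3,5,6] − [2,5,6] + [2,3,6] − [2,3,5],
  ∂[1,4,8,9] = [4,8,9] − [1,8,9] + [1,4,9] − [1,4,8].
This gives a 11×2 integer matrix of rank 2; reducing to Smith normal form yields diagonal entries (1,1).

From H_k ≅ ker(∂_k) / im(∂_{k+1}) we obtain:

  H_0: rank C_0 − rank ∂_1 = 10 − 9 = 1, and the invariant factors of ∂_1 are all 1, so H_0 = Z.
  H_1: rank ker ∂_1 − rank ∂_2 = (20 − 9) − 9 = 2, and the invariant factors of ∂_2 are all 1, so H_1 = Z^2.
  H_2: rank ker ∂_2 − rank ∂_3 = (11 − 9) − 2 = 0, and the invariant factors of ∂_3 are all 1, so H_2 = 0.
  H_3: rank ker ∂_3 − rank ∂_4 = (2 − 2) − 0 = 0, and there is no ∂_4, so H_3 = 0.

As a check, the Euler characteristic is 10 − 20 + 11 − 2 = -1, which agrees with 1 − 2 + 0 − 0 = -1.

H_0 = Z,  H_1 = Z^2,  H_2 = 0,  H_3 = 0.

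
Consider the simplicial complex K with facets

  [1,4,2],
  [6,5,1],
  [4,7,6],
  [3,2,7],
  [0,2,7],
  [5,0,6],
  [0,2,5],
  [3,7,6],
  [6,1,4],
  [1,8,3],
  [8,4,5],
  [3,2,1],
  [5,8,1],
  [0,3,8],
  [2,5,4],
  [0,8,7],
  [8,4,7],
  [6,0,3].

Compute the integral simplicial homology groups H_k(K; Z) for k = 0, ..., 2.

Order the vertices as 0 < 1 < 2 < 3 < 4 < 5 < 6 < 7 < 8. Listing each simplex with vertices in this order, K has dimension 2 with simplices:

  0-simplices (9): [0], [1], [2], [3], [4], [5], [6], [7], [8]
  1-simplices (27): (27 of them)
  2-simplices (18): [0,2,5], [0,2,7], [0,3,6], [0,3,8], [0,5,6], [0,7,8], [1,2,3], [1,2,4], [1,3,8], [1,4,6], [1,5,6], [1,5,8], [2,3,7], [2,4,5], [3,6,7], [4,5,8], [4,6,7], [4,7,8]

so the chain groups are C_0 ≅ Z^9, C_1 ≅ Z^27, C_2 ≅ Z^18.

Boundary ∂_1: C_1 → C_0 is given by ∂[p,q] = [q] − [p]. For instance
  ∂[7,8] = [8] − [7].
As a 9×27 matrix over Z this has rank 8, with invariant factors (1,1,1,1,1,1,1,1).

The boundary map ∂_2: C_2 → C_1 acts by ∂[p,q,r] = [q,r] − [p,r] + [p,q]. For instance
  ∂[0,3,6] = [3,6] − [0,6] + [0,3],
  ∂[3,6,7] = [6,7] − [3,7] + [3,6].
The resulting 27×18 matrix has rank 18, and its Smith normal form has invariant factors (1,1,1,1,1,1,1,1,1,1,1,1,1,1,1,1,1,2).

Now H_k = ker ∂_k / im ∂_{k+1}, so:

  H_0: rank C_0 − rank ∂_1 = 9 − 8 = 1, and the invariant factors of ∂_1 are all 1, so H_0 ≅ Z.
  H_1: rank ker ∂_1 − rank ∂_2 = (27 − 8) − 18 = 1, and ∂_2 has invariant factor 2 > 1, so H_1 ≅ Z ⊕ Z/2Z.
  H_2: rank ker ∂_2 − rank ∂_3 = (18 − 18) − 0 = 0, and there is no ∂_3, so H_2 ≅ 0.

(K is a triangulation of the Klein bottle.)

H_0 = Z,  H_1 = Z ⊕ Z/2Z,  H_2 = 0.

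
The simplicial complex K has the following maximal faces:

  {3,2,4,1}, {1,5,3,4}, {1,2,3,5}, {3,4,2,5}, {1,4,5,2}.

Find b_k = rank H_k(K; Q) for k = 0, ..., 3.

b_0 = 1, b_1 = 0, b_2 = 0, b_3 = 1.

Order the vertices as 1 < 2 < 3 < 4 < 5. Listing each simplex with vertices in this order, K has dimension 3 with simplices:

  0-simplices (5): [1], [2], [3], [4], [5]
  1-simplices (10): [1,2], [1,3], [1,4], [1,5], [2,3], [2,4], [2,5], [3,4], [3,5], [4,5]
  2-simplices (10): [1,2,3], [1,2,4], [1,2,5], [1,3,4], [1,3,5], [1,4,5], [2,3,4], [2,3,5], [2,4,5], [3,4,5]
  3-simplices (5): [1,2,3,4], [1,2,3,5], [1,2,4,5], [1,3,4,5], [2,3,4,5]

giving chain groups C_0 ≅ Z^5, C_1 ≅ Z^10, C_2 ≅ Z^10, C_3 ≅ Z^5.

∂_1: C_1 → C_0 is given by ∂[p,q] = [q] − [p]. For instance
  ∂[1,4] = [4] − [1].
As a 5×10 matrix over Z this has rank 4, with invariant factors (1,1,1,1).

∂_2: C_2 → C_1 maps a triangle to the signed sum of its edges. For instance
  ∂[1,4,5] = [4,5] − [1,5] + [1,4],
  ∂[2,3,4] = [3,4] − [2,4] + [2,3].
The resulting 10×10 matrix has rank 6, and its Smith normal form has invariant factors (1,1,1,1,1,1).

Boundary ∂_3: C_3 → C_2 sends each 3-simplex σ to the alternating sum Σ_i (−1)^i (σ with its i-th vertex removed). For instance
  ∂[1,2,3,4] = [2,3,4] − [1,3,4] + [1,2,4] − [1,2,3],
  ∂[2,3,4,5] = [3,4,5] − [2,4,5] + [2,3,5] − [2,3,4].
This gives a 10×5 integer matrix of rank 4; reducing to Smith normal form yields diagonal entries (1,1,1,1).

Computing H_k = (kernel of ∂_k) / (image of ∂_{k+1}):

  H_0: rank C_0 − rank ∂_1 = 5 − 4 = 1, and the invariant factors of ∂_1 are all 1, so H_0 ≅ Z.
  H_1: rank ker ∂_1 − rank ∂_2 = (10 − 4) − 6 = 0, and the invariant factors of ∂_2 are all 1, so H_1 ≅ 0.
  H_2: rank ker ∂_2 − rank ∂_3 = (10 − 6) − 4 = 0, and the invariant factors of ∂_3 are all 1, so H_2 ≅ 0.
  H_3: rank ker ∂_3 − rank ∂_4 = (5 − 4) − 0 = 1, and there is no ∂_4, so H_3 ≅ Z.

Hence the Betti numbers are b_0 = 1, b_1 = 0, b_2 = 0, b_3 = 1.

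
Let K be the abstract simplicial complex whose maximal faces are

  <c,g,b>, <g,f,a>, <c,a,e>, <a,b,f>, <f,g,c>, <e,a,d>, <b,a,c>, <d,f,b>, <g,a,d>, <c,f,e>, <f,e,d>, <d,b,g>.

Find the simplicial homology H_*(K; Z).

Take the total order a < b < c < d < e < f < g on the vertex set. Then K (dimension 2) consists of the simplices:

  0-simplices (7): a, b, c, d, e, f, g
  1-simplices (18): ab, ac, ad, ae, af, ag, bc, bd, bf, bg, ce, cf, cg, de, df, dg, ef, fg
  2-simplices (12): abc, abf, ace, ade, adg, afg, bcg, bdf, bdg, cef, cfg, def

giving chain groups C_0 ≅ Z^7, C_1 ≅ Z^18, C_2 ≅ Z^12.

The boundary map ∂_1: C_1 → C_0 sends each edge [p,q] (with p < q) to q − p.
The 7×18 boundary matrix has rank 6 and Smith normal form diag(1,1,1,1,1,1).

The boundary map ∂_2: C_2 → C_1 maps a triangle to the signed sum of its edges. For instance
  ∂abc = bc − ac + ab,
  ∂bcg = cg − bg + bc.
This gives a 18×12 integer matrix of rank 12; reducing to Smith normal form yields diagonal entries (1,1,1,1,1,1,1,1,1,1,1,2).

Now H_k = ker ∂_k / im ∂_{k+1}, so:

  H_0: rank C_0 − rank ∂_1 = 7 − 6 = 1, and the invariant factors of ∂_1 are all 1, so H_0 = Z.
  H_1: rank ker ∂_1 − rank ∂_2 = (18 − 6) − 12 = 0, and ∂_2 has invariant factor 2 > 1, so H_1 = Z/2.
  H_2: rank ker ∂_2 − rank ∂_3 = (12 − 12) − 0 = 0, and there is no ∂_3, so H_2 = 0.

(K is a triangulation of the real projective plane RP^2.)

H_0 = Z,  H_1 = Z/2,  H_2 = 0.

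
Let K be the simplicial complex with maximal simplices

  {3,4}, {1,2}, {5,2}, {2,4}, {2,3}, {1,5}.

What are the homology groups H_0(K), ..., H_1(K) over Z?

We work with the vertex ordering 1 < 2 < 3 < 4 < 5. The simplices of K, each written with vertices in increasing order, are:

  0-simplices (5): [1], [2], [3], [4], [5]
  1-simplices (6): [1,2], [1,5], [2,3], [2,4], [2,5], [3,4]

so the chain groups are C_0 ≅ Z^5, C_1 ≅ Z^6.

∂_1: C_1 → C_0 sends each edge [p,q] (with p < q) to q − p.
As a 5×6 matrix over Z this has rank 4, with invariant factors (1,1,1,1).

From H_k ≅ ker(∂_k) / im(∂_{k+1}) we obtain:

  H_0: rank C_0 − rank ∂_1 = 5 − 4 = 1, and the invariant factors of ∂_1 are all 1, so H_0 ≅ Z.
  H_1: rank ker ∂_1 − rank ∂_2 = (6 − 4) − 0 = 2, and there is no ∂_2, so H_1 ≅ Z^2.

H_0 ≅ Z,  H_1 ≅ Z^2.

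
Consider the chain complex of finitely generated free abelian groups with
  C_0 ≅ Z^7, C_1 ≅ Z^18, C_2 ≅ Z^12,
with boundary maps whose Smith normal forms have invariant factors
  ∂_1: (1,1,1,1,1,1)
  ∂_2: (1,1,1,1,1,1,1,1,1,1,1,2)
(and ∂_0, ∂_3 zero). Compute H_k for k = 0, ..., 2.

H_0: b_0 = 7 − 0 − 6 = 1; torsion from ∂_1 factors > 1: none. So H_0 ≅ Z.
H_1: b_1 = 18 − 6 − 12 = 0; torsion from ∂_2 factors > 1: [2]. So H_1 ≅ Z/2.
H_2: b_2 = 12 − 12 − 0 = 0; torsion from ∂_3 factors > 1: none. So H_2 ≅ 0.

H_0 ≅ Z,  H_1 ≅ Z/2,  H_2 = 0.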